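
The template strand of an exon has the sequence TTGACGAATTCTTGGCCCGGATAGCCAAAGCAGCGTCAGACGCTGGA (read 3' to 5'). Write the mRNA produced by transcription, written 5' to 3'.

5'-AACUGCUUAAGAACCGGGCCUAUCGGUUUCGUCGCAGUCUGCGACCU-3'

Reading the template 3'→5' as shown, RNA polymerase pairs each base (A→U, T→A, G↔C) to build mRNA 5'→3' directly.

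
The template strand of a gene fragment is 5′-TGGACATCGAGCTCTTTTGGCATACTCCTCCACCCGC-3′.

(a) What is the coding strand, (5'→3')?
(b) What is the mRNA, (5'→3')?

(a) The coding strand is the reverse complement of the template: complement ACCTGTAGCTCGAGAAAACCGTATGAGGAGGTGGGCG, then reverse.
(b) mRNA has the coding-strand sequence with T→U.

(a) 5'-GCGGGTGGAGGAGTATGCCAAAAGAGCTCGATGTCCA-3'
(b) 5′-GCGGGUGGAGGAGUAUGCCAAAAGAGCUCGAUGUCCA-3′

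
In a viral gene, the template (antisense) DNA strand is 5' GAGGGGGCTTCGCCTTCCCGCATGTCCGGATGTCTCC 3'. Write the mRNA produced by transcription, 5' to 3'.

5'-GGAGACAUCCGGACAUGCGGGAAGGCGAAGCCCCCUC-3'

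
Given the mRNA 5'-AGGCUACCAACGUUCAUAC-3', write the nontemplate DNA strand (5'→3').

5'-AGGCTACCAACGTTCATAC-3'

The coding DNA strand has the same 5'→3' sequence as the mRNA with U replaced by T.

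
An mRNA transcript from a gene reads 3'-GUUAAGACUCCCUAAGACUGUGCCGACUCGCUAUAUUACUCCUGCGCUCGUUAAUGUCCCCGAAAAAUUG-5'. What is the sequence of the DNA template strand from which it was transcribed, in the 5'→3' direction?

5'-CAATTCTGAGGGATTCTGACACGGCTGAGCGATATAATGAGGACGCGAGCAATTACAGGGGCTTTTTAAC-3'

Written 5'→3' the mRNA is GUUAAAAAGCCCCUGUAAUUGCUCGCGUCCUCAUUAUAUCGCUCAGCCGUGUCAGAAUCCCUCAGAAUUG, so the coding DNA strand is GTTAAAAAGCCCCTGTAATTGCTCGCGTCCTCATTATATCGCTCAGCCGTGTCAGAATCCCTCAGAATTG. The template is its reverse complement.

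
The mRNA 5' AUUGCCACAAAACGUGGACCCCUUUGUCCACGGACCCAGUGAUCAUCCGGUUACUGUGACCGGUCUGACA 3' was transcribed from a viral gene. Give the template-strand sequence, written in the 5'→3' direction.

Replace U with T to get the coding DNA strand: ATTGCCACAAAACGTGGACCCCTTTGTCCACGGACCCAGTGATCATCCGGTTACTGTGACCGGTCTGACA. The template strand is its reverse complement (complement TAACGGTGTTTTGCACCTGGGGAAACAGGTGCCTGGGTCACTAGTAGGCCAATGACACTGGCCAGACTGT, then reverse).

5'-TGTCAGACCGGTCACAGTAACCGGATGATCACTGGGTCCGTGGACAAAGGGGTCCACGTTTTGTGGCAAT-3'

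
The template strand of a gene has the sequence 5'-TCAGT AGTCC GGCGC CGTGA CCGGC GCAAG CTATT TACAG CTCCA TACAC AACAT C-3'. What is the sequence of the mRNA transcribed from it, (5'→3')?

RNA polymerase reads the template 3'→5' and synthesizes mRNA 5'→3' by base-pairing (A→U, T→A, G↔C). The complement of the template is AGTCATCAGGCCGCGGCACTGGCCGCGTTCGATAAATGTCGAGGTATGTGTTGTAG; antiparallel, so 5'→3' the coding strand is GATGTTGTGTATGGAGCTGTAAATAGCTTGCGCCGGTCACGGCGCCGGACTACTGA. Replace T with U for the mRNA.

5'-GAUGUUGUGUAUGGAGCUGUAAAUAGCUUGCGCCGGUCACGGCGCCGGACUACUGA-3'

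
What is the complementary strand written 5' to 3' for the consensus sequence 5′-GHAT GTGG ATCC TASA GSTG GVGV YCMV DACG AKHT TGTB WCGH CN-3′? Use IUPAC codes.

Standard pairs A↔T, G↔C; ambiguity codes pair Y↔R, M↔K, W↔W, S↔S, B↔V, D↔H, N↔N. Complement (CDTACACCTAGGATSTCSACCBCBRGKBHTGCTMDAACAVWGCDGN), then reverse for 5'→3'.

5'-NGDCGWVACAADMTCGTHBKGRBCBCCASCTSTAGGATCCACATDC-3'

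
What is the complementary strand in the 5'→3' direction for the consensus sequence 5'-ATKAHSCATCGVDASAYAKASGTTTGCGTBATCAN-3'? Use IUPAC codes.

5'-NTGATVACGCAAACSTMTRTSTHBCGATGSDTMAT-3'

Standard pairs A↔T, G↔C; ambiguity codes pair Y↔R, K↔M, S↔S, B↔V, D↔H, N↔N. Complement (TAMTDSGTAGCBHTSTRTMTSCAAACGCAVTAGTN), then reverse for 5'→3'.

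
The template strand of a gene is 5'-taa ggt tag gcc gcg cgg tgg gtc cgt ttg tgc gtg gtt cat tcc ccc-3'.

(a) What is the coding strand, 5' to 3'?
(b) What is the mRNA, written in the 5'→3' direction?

(a) The coding strand is the reverse complement of the template: complement ATTCCAATCCGGCGCGCCACCCAGGCAAACACGCACCAAGTAAGGGGG, then reverse.
(b) mRNA has the coding-strand sequence with T→U.

(a) 5′-GGGGGAATGAACCACGCACAAACGGACCCACCGCGCGGCCTAACCTTA-3′
(b) 5'-GGGGGAAUGAACCACGCACAAACGGACCCACCGCGCGGCCUAACCUUA-3'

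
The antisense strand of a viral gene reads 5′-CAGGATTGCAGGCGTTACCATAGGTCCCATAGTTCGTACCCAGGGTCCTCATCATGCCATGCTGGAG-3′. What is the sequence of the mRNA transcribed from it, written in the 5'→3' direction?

5'-CUCCAGCAUGGCAUGAUGAGGACCCUGGGUACGAACUAUGGGACCUAUGGUAACGCCUGCAAUCCUG-3'

The mRNA has the sequence of the coding strand (reverse complement of the template) with T→U. Reverse complement of CAGGATTGCAGGCGTTACCATAGGTCCCATAGTTCGTACCCAGGGTCCTCATCATGCCATGCTGGAG is CTCCAGCATGGCATGATGAGGACCCTGGGTACGAACTATGGGACCTATGGTAACGCCTGCAATCCTG; then T→U.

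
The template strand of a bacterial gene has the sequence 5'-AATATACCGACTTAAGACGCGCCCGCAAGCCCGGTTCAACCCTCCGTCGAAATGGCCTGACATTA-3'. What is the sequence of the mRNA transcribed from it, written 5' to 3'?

5′-UAAUGUCAGGCCAUUUCGACGGAGGGUUGAACCGGGCUUGCGGGCGCGUCUUAAGUCGGUAUAUU-3′

The mRNA has the sequence of the coding strand (reverse complement of the template) with T→U. Reverse complement of AATATACCGACTTAAGACGCGCCCGCAAGCCCGGTTCAACCCTCCGTCGAAATGGCCTGACATTA is TAATGTCAGGCCATTTCGACGGAGGGTTGAACCGGGCTTGCGGGCGCGTCTTAAGTCGGTATATT; then T→U.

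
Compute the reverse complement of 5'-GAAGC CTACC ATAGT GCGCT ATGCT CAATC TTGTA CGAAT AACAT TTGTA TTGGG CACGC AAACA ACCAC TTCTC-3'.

5'-GAGAAGTGGTTGTTTGCGTGCCCAATACAAATGTTATTCGTACAAGATTGAGCATAGCGCACTATGGTAGGCTTC-3'

Complement each base (A↔T, G↔C): CTTCGGATGGTATCACGCGATACGAGTTAGAACATGCTTATTGTAAACATAACCCGTGCGTTTGTTGGTGAAGAG. Then reverse.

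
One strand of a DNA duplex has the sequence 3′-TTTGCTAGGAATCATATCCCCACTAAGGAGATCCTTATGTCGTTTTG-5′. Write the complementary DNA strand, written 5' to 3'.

5'-AAACGATCCTTAGTATAGGGGTGATTCCTCTAGGAATACAGCAAAAC-3'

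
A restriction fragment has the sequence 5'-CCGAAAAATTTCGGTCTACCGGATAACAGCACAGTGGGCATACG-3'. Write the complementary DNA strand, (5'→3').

5'-CGTATGCCCACTGTGCTGTTATCCGGTAGACCGAAATTTTTCGG-3'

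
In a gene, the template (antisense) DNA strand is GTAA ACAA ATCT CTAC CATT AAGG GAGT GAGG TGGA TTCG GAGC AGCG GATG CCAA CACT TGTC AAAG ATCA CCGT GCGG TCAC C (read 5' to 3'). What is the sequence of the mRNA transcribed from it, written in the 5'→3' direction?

5′-GGUGACCGCACGGUGAUCUUUGACAAGUGUUGGCAUCCGCUGCUCCGAAUCCACCUCACUCCCUUAAUGGUAGAGAUUUGUUUAC-3′

The mRNA has the sequence of the coding strand (reverse complement of the template) with T→U. Reverse complement of GTAAACAAATCTCTACCATTAAGGGAGTGAGGTGGATTCGGAGCAGCGGATGCCAACACTTGTCAAAGATCACCGTGCGGTCACC is GGTGACCGCACGGTGATCTTTGACAAGTGTTGGCATCCGCTGCTCCGAATCCACCTCACTCCCTTAATGGTAGAGATTTGTTTAC; then T→U.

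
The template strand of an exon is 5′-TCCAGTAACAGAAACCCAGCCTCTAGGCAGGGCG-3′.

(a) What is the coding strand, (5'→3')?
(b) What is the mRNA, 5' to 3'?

(a) 5'-CGCCCTGCCTAGAGGCTGGGTTTCTGTTACTGGA-3'
(b) 5'-CGCCCUGCCUAGAGGCUGGGUUUCUGUUACUGGA-3'

(a) The coding strand is the reverse complement of the template: complement AGGTCATTGTCTTTGGGTCGGAGATCCGTCCCGC, then reverse.
(b) mRNA has the coding-strand sequence with T→U.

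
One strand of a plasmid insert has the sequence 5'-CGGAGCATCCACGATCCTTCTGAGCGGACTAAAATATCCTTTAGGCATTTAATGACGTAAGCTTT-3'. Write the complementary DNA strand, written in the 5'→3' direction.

Pairing A↔T and G↔C gives GCCTCGTAGGTGCTAGGAAGACTCGCCTGATTTTATAGGAAATCCGTAAATTACTGCATTCGAAA, running 3'→5'. Reverse for the 5'→3' convention.

5'-AAAGCTTACGTCATTAAATGCCTAAAGGATATTTTAGTCCGCTCAGAAGGATCGTGGATGCTCCG-3'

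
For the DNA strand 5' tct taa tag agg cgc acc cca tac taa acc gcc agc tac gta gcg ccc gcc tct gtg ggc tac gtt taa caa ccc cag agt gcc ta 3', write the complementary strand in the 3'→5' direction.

3'-AGAATTATCTCCGCGTGGGGTATGATTTGGCGGTCGATGCATCGCGGGCGGAGACACCCGATGCAAATTGTTGGGGTCTCACGGAT-5'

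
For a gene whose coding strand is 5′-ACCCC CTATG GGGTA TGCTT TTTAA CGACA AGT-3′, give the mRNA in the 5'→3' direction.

mRNA has the coding-strand sequence with U in place of T.

5'-ACCCCCUAUGGGGUAUGCUUUUUAACGACAAGU-3'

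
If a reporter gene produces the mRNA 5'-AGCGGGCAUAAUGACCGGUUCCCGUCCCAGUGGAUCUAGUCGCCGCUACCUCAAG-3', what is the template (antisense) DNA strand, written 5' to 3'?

5′-CTTGAGGTAGCGGCGACTAGATCCACTGGGACGGGAACCGGTCATTATGCCCGCT-3′

Replace U with T to get the coding DNA strand: AGCGGGCATAATGACCGGTTCCCGTCCCAGTGGATCTAGTCGCCGCTACCTCAAG. The template strand is its reverse complement (complement TCGCCCGTATTACTGGCCAAGGGCAGGGTCACCTAGATCAGCGGCGATGGAGTTC, then reverse).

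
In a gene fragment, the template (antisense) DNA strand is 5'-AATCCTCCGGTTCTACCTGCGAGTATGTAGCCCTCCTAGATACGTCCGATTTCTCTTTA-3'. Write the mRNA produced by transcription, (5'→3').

RNA polymerase reads the template 3'→5' and synthesizes mRNA 5'→3' by base-pairing (A→U, T→A, G↔C). The complement of the template is TTAGGAGGCCAAGATGGACGCTCATACATCGGGAGGATCTATGCAGGCTAAAGAGAAAT; antiparallel, so 5'→3' the coding strand is TAAAGAGAAATCGGACGTATCTAGGAGGGCTACATACTCGCAGGTAGAACCGGAGGATT. Replace T with U for the mRNA.

5'-UAAAGAGAAAUCGGACGUAUCUAGGAGGGCUACAUACUCGCAGGUAGAACCGGAGGAUU-3'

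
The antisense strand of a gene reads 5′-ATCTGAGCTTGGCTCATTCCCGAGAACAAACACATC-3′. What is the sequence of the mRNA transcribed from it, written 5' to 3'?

5'-GAUGUGUUUGUUCUCGGGAAUGAGCCAAGCUCAGAU-3'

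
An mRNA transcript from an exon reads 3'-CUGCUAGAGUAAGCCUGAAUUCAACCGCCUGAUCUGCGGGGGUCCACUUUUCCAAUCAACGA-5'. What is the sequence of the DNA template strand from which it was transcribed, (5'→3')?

Written 5'→3' the mRNA is AGCAACUAACCUUUUCACCUGGGGGCGUCUAGUCCGCCAACUUAAGUCCGAAUGAGAUCGUC, so the coding DNA strand is AGCAACTAACCTTTTCACCTGGGGGCGTCTAGTCCGCCAACTTAAGTCCGAATGAGATCGTC. The template is its reverse complement.

5'-GACGATCTCATTCGGACTTAAGTTGGCGGACTAGACGCCCCCAGGTGAAAAGGTTAGTTGCT-3'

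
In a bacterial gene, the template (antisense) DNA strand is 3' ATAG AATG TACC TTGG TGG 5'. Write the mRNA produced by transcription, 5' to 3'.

5'-UAUCUUACAUGGAACCACC-3'

Reading the template 3'→5' as shown, RNA polymerase pairs each base (A→U, T→A, G↔C) to build mRNA 5'→3' directly.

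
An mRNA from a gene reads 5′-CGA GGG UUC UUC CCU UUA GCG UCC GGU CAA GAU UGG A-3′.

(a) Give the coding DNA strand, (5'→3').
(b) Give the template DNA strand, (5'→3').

(a) 5'-CGAGGGTTCTTCCCTTTAGCGTCCGGTCAAGATTGGA-3'
(b) 5′-TCCAATCTTGACCGGACGCTAAAGGGAAGAACCCTCG-3′

(a) The coding strand matches the mRNA with U→T.
(b) The template strand is the reverse complement of the coding strand.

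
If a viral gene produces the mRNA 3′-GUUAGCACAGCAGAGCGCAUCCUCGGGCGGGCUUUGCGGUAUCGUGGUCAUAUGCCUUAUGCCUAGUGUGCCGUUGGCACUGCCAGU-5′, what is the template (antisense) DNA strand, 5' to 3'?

5'-CAATCGTGTCGTCTCGCGTAGGAGCCCGCCCGAAACGCCATAGCACCAGTATACGGAATACGGATCACACGGCAACCGTGACGGTCA-3'

Written 5'→3' the mRNA is UGACCGUCACGGUUGCCGUGUGAUCCGUAUUCCGUAUACUGGUGCUAUGGCGUUUCGGGCGGGCUCCUACGCGAGACGACACGAUUG, so the coding DNA strand is TGACCGTCACGGTTGCCGTGTGATCCGTATTCCGTATACTGGTGCTATGGCGTTTCGGGCGGGCTCCTACGCGAGACGACACGATTG. The template is its reverse complement.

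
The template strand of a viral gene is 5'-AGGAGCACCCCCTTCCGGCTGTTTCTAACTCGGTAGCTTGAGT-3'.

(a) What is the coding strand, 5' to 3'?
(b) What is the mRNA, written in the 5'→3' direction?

(a) The coding strand is the reverse complement of the template: complement TCCTCGTGGGGGAAGGCCGACAAAGATTGAGCCATCGAACTCA, then reverse.
(b) mRNA has the coding-strand sequence with T→U.

(a) 5′-ACTCAAGCTACCGAGTTAGAAACAGCCGGAAGGGGGTGCTCCT-3′
(b) 5'-ACUCAAGCUACCGAGUUAGAAACAGCCGGAAGGGGGUGCUCCU-3'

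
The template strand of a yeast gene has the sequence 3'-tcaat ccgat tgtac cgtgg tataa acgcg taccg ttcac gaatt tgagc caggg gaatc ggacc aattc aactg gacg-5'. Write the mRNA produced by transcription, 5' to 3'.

5'-AGUUAGGCUAACAUGGCACCAUAUUUGCGCAUGGCAAGUGCUUAAACUCGGUCCCCUUAGCCUGGUUAAGUUGACCUGC-3'

Reading the template 3'→5' as shown, RNA polymerase pairs each base (A→U, T→A, G↔C) to build mRNA 5'→3' directly.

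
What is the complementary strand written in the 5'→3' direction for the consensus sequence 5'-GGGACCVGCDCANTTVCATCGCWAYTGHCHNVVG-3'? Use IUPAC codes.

Standard pairs A↔T, G↔C; ambiguity codes pair Y↔R, W↔W, D↔H, V↔B, N↔N. Complement (CCCTGGBCGHGTNAABGTAGCGWTRACDGDNBBC), then reverse for 5'→3'.

5'-CBBNDGDCARTWGCGATGBAANTGHGCBGGTCCC-3'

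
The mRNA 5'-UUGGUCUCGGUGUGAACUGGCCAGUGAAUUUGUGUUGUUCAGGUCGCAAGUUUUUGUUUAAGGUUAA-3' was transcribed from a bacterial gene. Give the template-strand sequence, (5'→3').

5′-TTAACCTTAAACAAAAACTTGCGACCTGAACAACACAAATTCACTGGCCAGTTCACACCGAGACCAA-3′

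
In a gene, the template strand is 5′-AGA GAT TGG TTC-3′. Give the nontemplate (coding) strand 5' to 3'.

5'-GAACCAATCTCT-3'

The coding strand is complementary and antiparallel to the template: take the complement (A↔T, G↔C) and reverse.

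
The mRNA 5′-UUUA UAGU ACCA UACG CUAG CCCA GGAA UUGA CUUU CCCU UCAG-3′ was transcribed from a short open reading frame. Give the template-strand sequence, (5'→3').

5′-CTGAAGGGAAAGTCAATTCCTGGGCTAGCGTATGGTACTATAAA-3′

Replace U with T to get the coding DNA strand: TTTATAGTACCATACGCTAGCCCAGGAATTGACTTTCCCTTCAG. The template strand is its reverse complement (complement AAATATCATGGTATGCGATCGGGTCCTTAACTGAAAGGGAAGTC, then reverse).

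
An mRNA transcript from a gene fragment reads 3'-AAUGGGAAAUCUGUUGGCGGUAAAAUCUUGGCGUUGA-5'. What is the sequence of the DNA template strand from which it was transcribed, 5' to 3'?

Written 5'→3' the mRNA is AGUUGCGGUUCUAAAAUGGCGGUUGUCUAAAGGGUAA, so the coding DNA strand is AGTTGCGGTTCTAAAATGGCGGTTGTCTAAAGGGTAA. The template is its reverse complement.

5'-TTACCCTTTAGACAACCGCCATTTTAGAACCGCAACT-3'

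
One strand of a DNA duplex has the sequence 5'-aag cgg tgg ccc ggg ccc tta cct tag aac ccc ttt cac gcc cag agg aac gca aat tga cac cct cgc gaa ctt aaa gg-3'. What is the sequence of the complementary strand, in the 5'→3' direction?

Pairing A↔T and G↔C gives TTCGCCACCGGGCCCGGGAATGGAATCTTGGGGAAAGTGCGGGTCTCCTTGCGTTTAACTGTGGGAGCGCTTGAATTTCC, running 3'→5'. Reverse for the 5'→3' convention.

5'-CCTTTAAGTTCGCGAGGGTGTCAATTTGCGTTCCTCTGGGCGTGAAAGGGGTTCTAAGGTAAGGGCCCGGGCCACCGCTT-3'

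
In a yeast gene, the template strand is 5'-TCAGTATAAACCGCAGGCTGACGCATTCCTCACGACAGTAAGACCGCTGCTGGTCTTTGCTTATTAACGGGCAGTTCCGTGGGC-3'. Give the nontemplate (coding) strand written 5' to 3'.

5'-GCCCACGGAACTGCCCGTTAATAAGCAAAGACCAGCAGCGGTCTTACTGTCGTGAGGAATGCGTCAGCCTGCGGTTTATACTGA-3'

The coding strand is complementary and antiparallel to the template: take the complement (A↔T, G↔C) and reverse.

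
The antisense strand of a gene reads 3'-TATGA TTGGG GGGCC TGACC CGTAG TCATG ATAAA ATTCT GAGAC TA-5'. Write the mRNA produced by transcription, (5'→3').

5'-AUACUAACCCCCCGGACUGGGCAUCAGUACUAUUUUAAGACUCUGAU-3'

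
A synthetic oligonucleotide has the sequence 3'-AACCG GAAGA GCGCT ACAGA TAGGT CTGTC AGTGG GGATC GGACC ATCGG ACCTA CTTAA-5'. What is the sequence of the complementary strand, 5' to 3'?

The strand is given 3'→5', so its complement runs 5'→3' in the same left-to-right order: pair each base A↔T, G↔C.

5'-TTGGCCTTCTCGCGATGTCTATCCAGACAGTCACCCCTAGCCTGGTAGCCTGGATGAATT-3'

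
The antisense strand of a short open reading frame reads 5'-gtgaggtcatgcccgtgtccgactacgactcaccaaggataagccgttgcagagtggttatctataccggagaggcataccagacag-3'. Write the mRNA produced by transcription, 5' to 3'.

The mRNA has the sequence of the coding strand (reverse complement of the template) with T→U. Reverse complement of GTGAGGTCATGCCCGTGTCCGACTACGACTCACCAAGGATAAGCCGTTGCAGAGTGGTTATCTATACCGGAGAGGCATACCAGACAG is CTGTCTGGTATGCCTCTCCGGTATAGATAACCACTCTGCAACGGCTTATCCTTGGTGAGTCGTAGTCGGACACGGGCATGACCTCAC; then T→U.

5'-CUGUCUGGUAUGCCUCUCCGGUAUAGAUAACCACUCUGCAACGGCUUAUCCUUGGUGAGUCGUAGUCGGACACGGGCAUGACCUCAC-3'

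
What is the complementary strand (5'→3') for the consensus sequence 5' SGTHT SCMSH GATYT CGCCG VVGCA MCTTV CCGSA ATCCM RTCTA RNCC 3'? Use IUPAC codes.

Standard pairs A↔T, G↔C; ambiguity codes pair R↔Y, M↔K, S↔S, H↔D, V↔B, N↔N. Complement (SCADASGKSDCTARAGCGGCBBCGTKGAABGGCSTTAGGKYAGATYNGG), then reverse for 5'→3'.

5'-GGNYTAGAYKGGATTSCGGBAAGKTGCBBCGGCGARATCDSKGSADACS-3'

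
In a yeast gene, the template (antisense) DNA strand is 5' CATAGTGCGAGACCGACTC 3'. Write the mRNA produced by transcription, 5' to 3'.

The mRNA has the sequence of the coding strand (reverse complement of the template) with T→U. Reverse complement of CATAGTGCGAGACCGACTC is GAGTCGGTCTCGCACTATG; then T→U.

5′-GAGUCGGUCUCGCACUAUG-3′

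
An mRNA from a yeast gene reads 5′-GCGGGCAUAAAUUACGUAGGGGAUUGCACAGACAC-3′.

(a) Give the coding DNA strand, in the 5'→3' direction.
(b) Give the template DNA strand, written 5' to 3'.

(a) 5'-GCGGGCATAAATTACGTAGGGGATTGCACAGACAC-3'
(b) 5′-GTGTCTGTGCAATCCCCTACGTAATTTATGCCCGC-3′

(a) The coding strand matches the mRNA with U→T.
(b) The template strand is the reverse complement of the coding strand.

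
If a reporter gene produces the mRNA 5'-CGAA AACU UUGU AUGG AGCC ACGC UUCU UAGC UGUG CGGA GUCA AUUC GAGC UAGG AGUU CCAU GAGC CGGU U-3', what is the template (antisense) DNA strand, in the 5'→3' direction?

5′-AACCGGCTCATGGAACTCCTAGCTCGAATTGACTCCGCACAGCTAAGAAGCGTGGCTCCATACAAAGTTTTCG-3′

Replace U with T to get the coding DNA strand: CGAAAACTTTGTATGGAGCCACGCTTCTTAGCTGTGCGGAGTCAATTCGAGCTAGGAGTTCCATGAGCCGGTT. The template strand is its reverse complement (complement GCTTTTGAAACATACCTCGGTGCGAAGAATCGACACGCCTCAGTTAAGCTCGATCCTCAAGGTACTCGGCCAA, then reverse).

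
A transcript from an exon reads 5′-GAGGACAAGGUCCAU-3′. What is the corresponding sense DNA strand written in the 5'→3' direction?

The coding DNA strand has the same 5'→3' sequence as the mRNA with U replaced by T.

5'-GAGGACAAGGTCCAT-3'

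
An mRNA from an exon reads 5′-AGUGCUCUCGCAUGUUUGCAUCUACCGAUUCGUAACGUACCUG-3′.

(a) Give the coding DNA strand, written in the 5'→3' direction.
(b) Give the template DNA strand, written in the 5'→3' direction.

(a) 5'-AGTGCTCTCGCATGTTTGCATCTACCGATTCGTAACGTACCTG-3'
(b) 5'-CAGGTACGTTACGAATCGGTAGATGCAAACATGCGAGAGCACT-3'

(a) The coding strand matches the mRNA with U→T.
(b) The template strand is the reverse complement of the coding strand.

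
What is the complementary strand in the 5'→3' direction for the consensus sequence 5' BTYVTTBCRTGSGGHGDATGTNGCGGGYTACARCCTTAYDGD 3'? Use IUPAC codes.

5′-HCHRTAAGGYTGTARCCCGCNACATHCDCCSCAYGVAABRAV-3′

Standard pairs A↔T, G↔C; ambiguity codes pair R↔Y, S↔S, B↔V, D↔H, N↔N. Complement (VARBAAVGYACSCCDCHTACANCGCCCRATGTYGGAATRHCH), then reverse for 5'→3'.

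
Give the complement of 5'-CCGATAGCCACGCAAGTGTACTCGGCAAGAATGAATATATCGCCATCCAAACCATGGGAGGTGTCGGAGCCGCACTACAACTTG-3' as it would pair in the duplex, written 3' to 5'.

Base-pairing A↔T, G↔C gives the complement. The complementary strand is antiparallel, so paired with a 5'→3' strand it runs 3'→5'.

3'-GGCTATCGGTGCGTTCACATGAGCCGTTCTTACTTATATAGCGGTAGGTTTGGTACCCTCCACAGCCTCGGCGTGATGTTGAAC-5'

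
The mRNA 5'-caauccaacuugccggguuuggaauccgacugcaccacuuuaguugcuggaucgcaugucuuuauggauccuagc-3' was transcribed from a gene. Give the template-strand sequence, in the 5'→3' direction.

Replace U with T to get the coding DNA strand: CAATCCAACTTGCCGGGTTTGGAATCCGACTGCACCACTTTAGTTGCTGGATCGCATGTCTTTATGGATCCTAGC. The template strand is its reverse complement (complement GTTAGGTTGAACGGCCCAAACCTTAGGCTGACGTGGTGAAATCAACGACCTAGCGTACAGAAATACCTAGGATCG, then reverse).

5'-GCTAGGATCCATAAAGACATGCGATCCAGCAACTAAAGTGGTGCAGTCGGATTCCAAACCCGGCAAGTTGGATTG-3'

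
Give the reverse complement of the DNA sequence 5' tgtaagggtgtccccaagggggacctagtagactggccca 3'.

5'-TGGGCCAGTCTACTAGGTCCCCCTTGGGGACACCCTTACA-3'

Reading the sequence 3'→5' and pairing each base (A↔T, G↔C) gives the reverse complement directly.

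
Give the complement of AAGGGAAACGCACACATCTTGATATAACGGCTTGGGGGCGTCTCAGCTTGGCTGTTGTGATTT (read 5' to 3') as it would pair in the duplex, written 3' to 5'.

Base-pairing A↔T, G↔C gives the complement. The complementary strand is antiparallel, so paired with a 5'→3' strand it runs 3'→5'.

3'-TTCCCTTTGCGTGTGTAGAACTATATTGCCGAACCCCCGCAGAGTCGAACCGACAACACTAAA-5'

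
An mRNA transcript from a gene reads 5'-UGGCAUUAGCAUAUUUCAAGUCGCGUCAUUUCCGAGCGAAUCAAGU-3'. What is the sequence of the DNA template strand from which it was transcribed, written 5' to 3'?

5'-ACTTGATTCGCTCGGAAATGACGCGACTTGAAATATGCTAATGCCA-3'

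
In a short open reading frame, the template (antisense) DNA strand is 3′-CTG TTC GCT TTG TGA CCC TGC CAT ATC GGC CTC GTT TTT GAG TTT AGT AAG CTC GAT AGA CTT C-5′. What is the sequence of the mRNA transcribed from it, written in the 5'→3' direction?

5′-GACAAGCGAAACACUGGGACGGUAUAGCCGGAGCAAAAACUCAAAUCAUUCGAGCUAUCUGAAG-3′

Reading the template 3'→5' as shown, RNA polymerase pairs each base (A→U, T→A, G↔C) to build mRNA 5'→3' directly.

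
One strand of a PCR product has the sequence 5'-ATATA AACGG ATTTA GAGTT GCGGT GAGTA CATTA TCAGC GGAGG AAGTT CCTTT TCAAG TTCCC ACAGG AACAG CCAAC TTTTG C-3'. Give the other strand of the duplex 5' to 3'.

5'-GCAAAAGTTGGCTGTTCCTGTGGGAACTTGAAAAGGAACTTCCTCCGCTGATAATGTACTCACCGCAACTCTAAATCCGTTTATAT-3'

Pairing A↔T and G↔C gives TATATTTGCCTAAATCTCAACGCCACTCATGTAATAGTCGCCTCCTTCAAGGAAAAGTTCAAGGGTGTCCTTGTCGGTTGAAAACG, running 3'→5'. Reverse for the 5'→3' convention.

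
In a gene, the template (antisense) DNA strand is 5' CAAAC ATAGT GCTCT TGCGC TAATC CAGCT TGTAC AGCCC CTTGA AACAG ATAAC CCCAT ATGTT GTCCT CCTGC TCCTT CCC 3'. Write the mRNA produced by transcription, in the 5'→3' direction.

5'-GGGAAGGAGCAGGAGGACAACAUAUGGGGUUAUCUGUUUCAAGGGGCUGUACAAGCUGGAUUAGCGCAAGAGCACUAUGUUUG-3'

RNA polymerase reads the template 3'→5' and synthesizes mRNA 5'→3' by base-pairing (A→U, T→A, G↔C). The complement of the template is GTTTGTATCACGAGAACGCGATTAGGTCGAACATGTCGGGGAACTTTGTCTATTGGGGTATACAACAGGAGGACGAGGAAGGG; antiparallel, so 5'→3' the coding strand is GGGAAGGAGCAGGAGGACAACATATGGGGTTATCTGTTTCAAGGGGCTGTACAAGCTGGATTAGCGCAAGAGCACTATGTTTG. Replace T with U for the mRNA.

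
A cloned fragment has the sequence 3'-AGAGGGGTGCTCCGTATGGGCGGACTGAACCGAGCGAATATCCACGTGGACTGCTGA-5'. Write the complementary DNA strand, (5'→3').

The strand is given 3'→5', so its complement runs 5'→3' in the same left-to-right order: pair each base A↔T, G↔C.

5′-TCTCCCCACGAGGCATACCCGCCTGACTTGGCTCGCTTATAGGTGCACCTGACGACT-3′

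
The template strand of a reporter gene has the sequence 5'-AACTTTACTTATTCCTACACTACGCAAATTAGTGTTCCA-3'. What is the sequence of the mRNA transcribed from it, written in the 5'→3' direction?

5′-UGGAACACUAAUUUGCGUAGUGUAGGAAUAAGUAAAGUU-3′

RNA polymerase reads the template 3'→5' and synthesizes mRNA 5'→3' by base-pairing (A→U, T→A, G↔C). The complement of the template is TTGAAATGAATAAGGATGTGATGCGTTTAATCACAAGGT; antiparallel, so 5'→3' the coding strand is TGGAACACTAATTTGCGTAGTGTAGGAATAAGTAAAGTT. Replace T with U for the mRNA.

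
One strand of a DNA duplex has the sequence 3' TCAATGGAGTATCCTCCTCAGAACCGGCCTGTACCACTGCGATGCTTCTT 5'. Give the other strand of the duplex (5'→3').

5'-AGTTACCTCATAGGAGGAGTCTTGGCCGGACATGGTGACGCTACGAAGAA-3'

The strand is given 3'→5', so its complement runs 5'→3' in the same left-to-right order: pair each base A↔T, G↔C.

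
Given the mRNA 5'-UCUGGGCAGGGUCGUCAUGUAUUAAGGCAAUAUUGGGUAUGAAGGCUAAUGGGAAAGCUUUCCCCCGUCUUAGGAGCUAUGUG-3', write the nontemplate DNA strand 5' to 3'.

5′-TCTGGGCAGGGTCGTCATGTATTAAGGCAATATTGGGTATGAAGGCTAATGGGAAAGCTTTCCCCCGTCTTAGGAGCTATGTG-3′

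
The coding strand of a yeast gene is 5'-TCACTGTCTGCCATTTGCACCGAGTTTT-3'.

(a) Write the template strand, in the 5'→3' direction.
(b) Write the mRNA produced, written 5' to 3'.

(a) The template strand is the reverse complement of the coding strand: complement AGTGACAGACGGTAAACGTGGCTCAAAA, then reverse.
(b) mRNA matches the coding strand with T→U.

(a) 5'-AAAACTCGGTGCAAATGGCAGACAGTGA-3'
(b) 5'-UCACUGUCUGCCAUUUGCACCGAGUUUU-3'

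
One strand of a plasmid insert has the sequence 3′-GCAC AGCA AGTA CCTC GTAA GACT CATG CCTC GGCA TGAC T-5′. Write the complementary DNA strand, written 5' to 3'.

The strand is given 3'→5', so its complement runs 5'→3' in the same left-to-right order: pair each base A↔T, G↔C.

5′-CGTGTCGTTCATGGAGCATTCTGAGTACGGAGCCGTACTGA-3′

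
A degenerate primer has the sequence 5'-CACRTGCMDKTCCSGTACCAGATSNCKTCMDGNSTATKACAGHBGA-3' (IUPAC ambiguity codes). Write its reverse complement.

Standard pairs A↔T, G↔C; ambiguity codes pair R↔Y, M↔K, S↔S, B↔V, D↔H, N↔N. Complement (GTGYACGKHMAGGSCATGGTCTASNGMAGKHCNSATAMTGTCDVCT), then reverse for 5'→3'.

5'-TCVDCTGTMATASNCHKGAMGNSATCTGGTACSGGAMHKGCAYGTG-3'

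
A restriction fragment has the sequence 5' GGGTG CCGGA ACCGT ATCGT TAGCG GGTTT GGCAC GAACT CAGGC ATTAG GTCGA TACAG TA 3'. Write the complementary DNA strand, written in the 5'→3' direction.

5′-TACTGTATCGACCTAATGCCTGAGTTCGTGCCAAACCCGCTAACGATACGGTTCCGGCACCC-3′

The complement of GGGTGCCGGAACCGTATCGTTAGCGGGTTTGGCACGAACTCAGGCATTAGGTCGATACAGTA is CCCACGGCCTTGGCATAGCAATCGCCCAAACCGTGCTTGAGTCCGTAATCCAGCTATGTCAT (A↔T, G↔C). DNA strands are antiparallel, so the complementary strand runs 3'→5'; reversing gives the 5'→3' form.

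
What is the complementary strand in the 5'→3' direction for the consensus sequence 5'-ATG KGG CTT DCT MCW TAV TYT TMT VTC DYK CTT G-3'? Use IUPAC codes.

5'-CAAGMRHGABAKAARABTAWGKAGHAAGCCMCAT-3'

Standard pairs A↔T, G↔C; ambiguity codes pair Y↔R, M↔K, W↔W, D↔H, V↔B. Complement (TACMCCGAAHGAKGWATBARAAKABAGHRMGAAC), then reverse for 5'→3'.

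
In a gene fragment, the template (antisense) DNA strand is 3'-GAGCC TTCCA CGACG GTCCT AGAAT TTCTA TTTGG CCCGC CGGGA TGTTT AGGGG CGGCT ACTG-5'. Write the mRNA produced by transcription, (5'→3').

5'-CUCGGAAGGUGCUGCCAGGAUCUUAAAGAUAAACCGGGCGGCCCUACAAAUCCCCGCCGAUGAC-3'

Reading the template 3'→5' as shown, RNA polymerase pairs each base (A→U, T→A, G↔C) to build mRNA 5'→3' directly.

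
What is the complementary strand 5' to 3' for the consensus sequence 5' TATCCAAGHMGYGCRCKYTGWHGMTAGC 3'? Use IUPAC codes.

Standard pairs A↔T, G↔C; ambiguity codes pair R↔Y, M↔K, W↔W, H↔D. Complement (ATAGGTTCDKCRCGYGMRACWDCKATCG), then reverse for 5'→3'.

5'-GCTAKCDWCARMGYGCRCKDCTTGGATA-3'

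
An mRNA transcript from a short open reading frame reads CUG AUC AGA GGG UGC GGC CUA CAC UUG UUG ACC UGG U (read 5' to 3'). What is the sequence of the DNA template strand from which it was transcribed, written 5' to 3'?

Replace U with T to get the coding DNA strand: CTGATCAGAGGGTGCGGCCTACACTTGTTGACCTGGT. The template strand is its reverse complement (complement GACTAGTCTCCCACGCCGGATGTGAACAACTGGACCA, then reverse).

5′-ACCAGGTCAACAAGTGTAGGCCGCACCCTCTGATCAG-3′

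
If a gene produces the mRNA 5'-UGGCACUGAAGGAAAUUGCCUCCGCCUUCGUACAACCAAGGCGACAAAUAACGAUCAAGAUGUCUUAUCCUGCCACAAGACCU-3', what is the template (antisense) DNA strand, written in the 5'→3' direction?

5'-AGGTCTTGTGGCAGGATAAGACATCTTGATCGTTATTTGTCGCCTTGGTTGTACGAAGGCGGAGGCAATTTCCTTCAGTGCCA-3'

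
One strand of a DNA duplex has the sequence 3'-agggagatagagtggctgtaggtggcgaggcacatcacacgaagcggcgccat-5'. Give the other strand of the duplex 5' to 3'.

The strand is given 3'→5', so its complement runs 5'→3' in the same left-to-right order: pair each base A↔T, G↔C.

5'-TCCCTCTATCTCACCGACATCCACCGCTCCGTGTAGTGTGCTTCGCCGCGGTA-3'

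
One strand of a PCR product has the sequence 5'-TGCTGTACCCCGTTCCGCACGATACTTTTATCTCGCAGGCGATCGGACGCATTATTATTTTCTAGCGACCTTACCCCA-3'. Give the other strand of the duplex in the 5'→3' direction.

Pairing A↔T and G↔C gives ACGACATGGGGCAAGGCGTGCTATGAAAATAGAGCGTCCGCTAGCCTGCGTAATAATAAAAGATCGCTGGAATGGGGT, running 3'→5'. Reverse for the 5'→3' convention.

5′-TGGGGTAAGGTCGCTAGAAAATAATAATGCGTCCGATCGCCTGCGAGATAAAAGTATCGTGCGGAACGGGGTACAGCA-3′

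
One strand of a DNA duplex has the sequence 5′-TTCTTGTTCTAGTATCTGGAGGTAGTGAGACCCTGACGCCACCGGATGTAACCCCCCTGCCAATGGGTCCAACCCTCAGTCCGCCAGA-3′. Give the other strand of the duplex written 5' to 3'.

Pairing A↔T and G↔C gives AAGAACAAGATCATAGACCTCCATCACTCTGGGACTGCGGTGGCCTACATTGGGGGGACGGTTACCCAGGTTGGGAGTCAGGCGGTCT, running 3'→5'. Reverse for the 5'→3' convention.

5'-TCTGGCGGACTGAGGGTTGGACCCATTGGCAGGGGGGTTACATCCGGTGGCGTCAGGGTCTCACTACCTCCAGATACTAGAACAAGAA-3'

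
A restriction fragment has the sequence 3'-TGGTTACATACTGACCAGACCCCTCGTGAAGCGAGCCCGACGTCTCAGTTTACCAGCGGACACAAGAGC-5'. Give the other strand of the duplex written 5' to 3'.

5′-ACCAATGTATGACTGGTCTGGGGAGCACTTCGCTCGGGCTGCAGAGTCAAATGGTCGCCTGTGTTCTCG-3′

The strand is given 3'→5', so its complement runs 5'→3' in the same left-to-right order: pair each base A↔T, G↔C.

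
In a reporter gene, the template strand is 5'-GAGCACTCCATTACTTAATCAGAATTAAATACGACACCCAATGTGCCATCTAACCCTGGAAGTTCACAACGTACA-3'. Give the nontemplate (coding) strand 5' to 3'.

5'-TGTACGTTGTGAACTTCCAGGGTTAGATGGCACATTGGGTGTCGTATTTAATTCTGATTAAGTAATGGAGTGCTC-3'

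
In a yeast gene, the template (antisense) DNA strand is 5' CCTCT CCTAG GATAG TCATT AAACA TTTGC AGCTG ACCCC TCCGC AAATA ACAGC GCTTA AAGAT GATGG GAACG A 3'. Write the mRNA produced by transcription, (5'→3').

RNA polymerase reads the template 3'→5' and synthesizes mRNA 5'→3' by base-pairing (A→U, T→A, G↔C). The complement of the template is GGAGAGGATCCTATCAGTAATTTGTAAACGTCGACTGGGGAGGCGTTTATTGTCGCGAATTTCTACTACCCTTGCT; antiparallel, so 5'→3' the coding strand is TCGTTCCCATCATCTTTAAGCGCTGTTATTTGCGGAGGGGTCAGCTGCAAATGTTTAATGACTATCCTAGGAGAGG. Replace T with U for the mRNA.

5'-UCGUUCCCAUCAUCUUUAAGCGCUGUUAUUUGCGGAGGGGUCAGCUGCAAAUGUUUAAUGACUAUCCUAGGAGAGG-3'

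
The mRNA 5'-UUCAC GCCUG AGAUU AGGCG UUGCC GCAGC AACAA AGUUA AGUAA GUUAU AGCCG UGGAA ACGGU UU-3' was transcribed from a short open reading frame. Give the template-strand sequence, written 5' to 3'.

Replace U with T to get the coding DNA strand: TTCACGCCTGAGATTAGGCGTTGCCGCAGCAACAAAGTTAAGTAAGTTATAGCCGTGGAAACGGTTT. The template strand is its reverse complement (complement AAGTGCGGACTCTAATCCGCAACGGCGTCGTTGTTTCAATTCATTCAATATCGGCACCTTTGCCAAA, then reverse).

5'-AAACCGTTTCCACGGCTATAACTTACTTAACTTTGTTGCTGCGGCAACGCCTAATCTCAGGCGTGAA-3'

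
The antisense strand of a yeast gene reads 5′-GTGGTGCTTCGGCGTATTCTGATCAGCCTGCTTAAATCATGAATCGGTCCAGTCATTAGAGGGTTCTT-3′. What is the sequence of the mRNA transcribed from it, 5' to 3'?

5'-AAGAACCCUCUAAUGACUGGACCGAUUCAUGAUUUAAGCAGGCUGAUCAGAAUACGCCGAAGCACCAC-3'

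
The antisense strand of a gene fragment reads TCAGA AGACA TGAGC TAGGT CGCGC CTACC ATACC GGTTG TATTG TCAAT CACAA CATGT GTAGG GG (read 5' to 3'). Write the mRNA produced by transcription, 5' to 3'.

RNA polymerase reads the template 3'→5' and synthesizes mRNA 5'→3' by base-pairing (A→U, T→A, G↔C). The complement of the template is AGTCTTCTGTACTCGATCCAGCGCGGATGGTATGGCCAACATAACAGTTAGTGTTGTACACATCCCC; antiparallel, so 5'→3' the coding strand is CCCCTACACATGTTGTGATTGACAATACAACCGGTATGGTAGGCGCGACCTAGCTCATGTCTTCTGA. Replace T with U for the mRNA.

5′-CCCCUACACAUGUUGUGAUUGACAAUACAACCGGUAUGGUAGGCGCGACCUAGCUCAUGUCUUCUGA-3′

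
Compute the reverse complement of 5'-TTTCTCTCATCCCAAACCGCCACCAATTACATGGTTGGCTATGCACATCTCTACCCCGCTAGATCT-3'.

5'-AGATCTAGCGGGGTAGAGATGTGCATAGCCAACCATGTAATTGGTGGCGGTTTGGGATGAGAGAAA-3'

Reading the sequence 3'→5' and pairing each base (A↔T, G↔C) gives the reverse complement directly.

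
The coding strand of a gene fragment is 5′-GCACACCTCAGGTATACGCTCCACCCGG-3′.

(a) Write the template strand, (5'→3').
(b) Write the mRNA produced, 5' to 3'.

(a) The template strand is the reverse complement of the coding strand: complement CGTGTGGAGTCCATATGCGAGGTGGGCC, then reverse.
(b) mRNA matches the coding strand with T→U.

(a) 5'-CCGGGTGGAGCGTATACCTGAGGTGTGC-3'
(b) 5'-GCACACCUCAGGUAUACGCUCCACCCGG-3'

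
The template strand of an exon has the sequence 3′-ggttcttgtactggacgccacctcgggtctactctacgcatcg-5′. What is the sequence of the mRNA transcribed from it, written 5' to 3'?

Reading the template 3'→5' as shown, RNA polymerase pairs each base (A→U, T→A, G↔C) to build mRNA 5'→3' directly.

5'-CCAAGAACAUGACCUGCGGUGGAGCCCAGAUGAGAUGCGUAGC-3'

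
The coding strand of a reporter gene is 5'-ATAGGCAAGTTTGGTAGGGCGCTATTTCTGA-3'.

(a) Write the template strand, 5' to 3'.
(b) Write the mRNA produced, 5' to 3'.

(a) 5'-TCAGAAATAGCGCCCTACCAAACTTGCCTAT-3'
(b) 5'-AUAGGCAAGUUUGGUAGGGCGCUAUUUCUGA-3'

(a) The template strand is the reverse complement of the coding strand: complement TATCCGTTCAAACCATCCCGCGATAAAGACT, then reverse.
(b) mRNA matches the coding strand with T→U.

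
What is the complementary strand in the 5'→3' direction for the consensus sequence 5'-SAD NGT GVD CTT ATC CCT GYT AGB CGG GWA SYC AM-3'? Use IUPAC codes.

5'-KTGRSTWCCCGVCTARCAGGGATAAGHBCACNHTS-3'

Standard pairs A↔T, G↔C; ambiguity codes pair Y↔R, M↔K, W↔W, S↔S, B↔V, D↔H, N↔N. Complement (STHNCACBHGAATAGGGACRATCVGCCCWTSRGTK), then reverse for 5'→3'.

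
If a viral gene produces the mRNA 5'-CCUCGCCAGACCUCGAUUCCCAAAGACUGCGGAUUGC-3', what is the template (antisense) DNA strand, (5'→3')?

Replace U with T to get the coding DNA strand: CCTCGCCAGACCTCGATTCCCAAAGACTGCGGATTGC. The template strand is its reverse complement (complement GGAGCGGTCTGGAGCTAAGGGTTTCTGACGCCTAACG, then reverse).

5'-GCAATCCGCAGTCTTTGGGAATCGAGGTCTGGCGAGG-3'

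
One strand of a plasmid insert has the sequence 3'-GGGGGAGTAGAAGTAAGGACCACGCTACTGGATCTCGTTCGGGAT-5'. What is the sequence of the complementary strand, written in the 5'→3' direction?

5'-CCCCCTCATCTTCATTCCTGGTGCGATGACCTAGAGCAAGCCCTA-3'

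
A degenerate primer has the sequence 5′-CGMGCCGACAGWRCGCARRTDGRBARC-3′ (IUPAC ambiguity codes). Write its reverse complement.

Standard pairs A↔T, G↔C; ambiguity codes pair R↔Y, M↔K, W↔W, B↔V, D↔H. Complement (GCKCGGCTGTCWYGCGTYYAHCYVTYG), then reverse for 5'→3'.

5′-GYTVYCHAYYTGCGYWCTGTCGGCKCG-3′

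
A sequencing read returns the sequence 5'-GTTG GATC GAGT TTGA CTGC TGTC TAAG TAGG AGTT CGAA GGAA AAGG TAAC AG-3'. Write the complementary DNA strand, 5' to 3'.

5′-CTGTTACCTTTTCCTTCGAACTCCTACTTAGACAGCAGTCAAACTCGATCCAAC-3′

Pairing A↔T and G↔C gives CAACCTAGCTCAAACTGACGACAGATTCATCCTCAAGCTTCCTTTTCCATTGTC, running 3'→5'. Reverse for the 5'→3' convention.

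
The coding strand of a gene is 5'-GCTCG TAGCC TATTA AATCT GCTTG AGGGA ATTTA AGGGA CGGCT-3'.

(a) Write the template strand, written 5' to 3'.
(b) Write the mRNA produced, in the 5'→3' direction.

(a) 5′-AGCCGTCCCTTAAATTCCCTCAAGCAGATTTAATAGGCTACGAGC-3′
(b) 5'-GCUCGUAGCCUAUUAAAUCUGCUUGAGGGAAUUUAAGGGACGGCU-3'

(a) The template strand is the reverse complement of the coding strand: complement CGAGCATCGGATAATTTAGACGAACTCCCTTAAATTCCCTGCCGA, then reverse.
(b) mRNA matches the coding strand with T→U.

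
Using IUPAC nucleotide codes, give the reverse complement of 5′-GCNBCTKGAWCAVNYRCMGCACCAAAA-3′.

5'-TTTTGGTGCKGYRNBTGWTCMAGVNGC-3'

Standard pairs A↔T, G↔C; ambiguity codes pair R↔Y, M↔K, W↔W, B↔V, N↔N. Complement (CGNVGAMCTWGTBNRYGKCGTGGTTTT), then reverse for 5'→3'.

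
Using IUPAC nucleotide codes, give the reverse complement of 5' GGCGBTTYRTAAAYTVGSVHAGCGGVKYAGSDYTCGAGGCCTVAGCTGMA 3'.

Standard pairs A↔T, G↔C; ambiguity codes pair R↔Y, M↔K, S↔S, B↔V, D↔H. Complement (CCGCVAARYATTTRABCSBDTCGCCBMRTCSHRAGCTCCGGABTCGACKT), then reverse for 5'→3'.

5'-TKCAGCTBAGGCCTCGARHSCTRMBCCGCTDBSCBARTTTAYRAAVCGCC-3'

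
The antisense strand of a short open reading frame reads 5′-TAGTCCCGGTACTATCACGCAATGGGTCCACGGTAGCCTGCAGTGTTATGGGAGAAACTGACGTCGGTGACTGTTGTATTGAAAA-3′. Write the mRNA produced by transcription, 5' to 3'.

The mRNA has the sequence of the coding strand (reverse complement of the template) with T→U. Reverse complement of TAGTCCCGGTACTATCACGCAATGGGTCCACGGTAGCCTGCAGTGTTATGGGAGAAACTGACGTCGGTGACTGTTGTATTGAAAA is TTTTCAATACAACAGTCACCGACGTCAGTTTCTCCCATAACACTGCAGGCTACCGTGGACCCATTGCGTGATAGTACCGGGACTA; then T→U.

5'-UUUUCAAUACAACAGUCACCGACGUCAGUUUCUCCCAUAACACUGCAGGCUACCGUGGACCCAUUGCGUGAUAGUACCGGGACUA-3'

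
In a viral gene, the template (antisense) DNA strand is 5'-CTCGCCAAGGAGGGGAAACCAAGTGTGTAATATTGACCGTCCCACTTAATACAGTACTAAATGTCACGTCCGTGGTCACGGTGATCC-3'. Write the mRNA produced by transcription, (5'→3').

5′-GGAUCACCGUGACCACGGACGUGACAUUUAGUACUGUAUUAAGUGGGACGGUCAAUAUUACACACUUGGUUUCCCCUCCUUGGCGAG-3′

RNA polymerase reads the template 3'→5' and synthesizes mRNA 5'→3' by base-pairing (A→U, T→A, G↔C). The complement of the template is GAGCGGTTCCTCCCCTTTGGTTCACACATTATAACTGGCAGGGTGAATTATGTCATGATTTACAGTGCAGGCACCAGTGCCACTAGG; antiparallel, so 5'→3' the coding strand is GGATCACCGTGACCACGGACGTGACATTTAGTACTGTATTAAGTGGGACGGTCAATATTACACACTTGGTTTCCCCTCCTTGGCGAG. Replace T with U for the mRNA.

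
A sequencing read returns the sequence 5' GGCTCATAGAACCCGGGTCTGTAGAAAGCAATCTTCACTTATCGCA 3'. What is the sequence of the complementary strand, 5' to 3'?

The complement of GGCTCATAGAACCCGGGTCTGTAGAAAGCAATCTTCACTTATCGCA is CCGAGTATCTTGGGCCCAGACATCTTTCGTTAGAAGTGAATAGCGT (A↔T, G↔C). DNA strands are antiparallel, so the complementary strand runs 3'→5'; reversing gives the 5'→3' form.

5'-TGCGATAAGTGAAGATTGCTTTCTACAGACCCGGGTTCTATGAGCC-3'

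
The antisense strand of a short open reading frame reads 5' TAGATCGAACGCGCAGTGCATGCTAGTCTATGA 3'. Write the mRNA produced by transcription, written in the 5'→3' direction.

5'-UCAUAGACUAGCAUGCACUGCGCGUUCGAUCUA-3'

RNA polymerase reads the template 3'→5' and synthesizes mRNA 5'→3' by base-pairing (A→U, T→A, G↔C). The complement of the template is ATCTAGCTTGCGCGTCACGTACGATCAGATACT; antiparallel, so 5'→3' the coding strand is TCATAGACTAGCATGCACTGCGCGTTCGATCTA. Replace T with U for the mRNA.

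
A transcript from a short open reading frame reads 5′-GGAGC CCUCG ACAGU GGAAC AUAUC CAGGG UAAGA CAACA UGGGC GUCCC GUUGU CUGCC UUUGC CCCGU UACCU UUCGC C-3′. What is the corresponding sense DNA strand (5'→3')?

The coding DNA strand has the same 5'→3' sequence as the mRNA with U replaced by T.

5'-GGAGCCCTCGACAGTGGAACATATCCAGGGTAAGACAACATGGGCGTCCCGTTGTCTGCCTTTGCCCCGTTACCTTTCGCC-3'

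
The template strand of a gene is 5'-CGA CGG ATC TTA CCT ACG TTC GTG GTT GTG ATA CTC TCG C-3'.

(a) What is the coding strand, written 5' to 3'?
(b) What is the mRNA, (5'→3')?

(a) 5'-GCGAGAGTATCACAACCACGAACGTAGGTAAGATCCGTCG-3'
(b) 5'-GCGAGAGUAUCACAACCACGAACGUAGGUAAGAUCCGUCG-3'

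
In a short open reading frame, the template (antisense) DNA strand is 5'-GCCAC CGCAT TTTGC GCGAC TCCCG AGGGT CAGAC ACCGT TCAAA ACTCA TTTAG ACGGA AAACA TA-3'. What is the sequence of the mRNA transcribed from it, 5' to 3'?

RNA polymerase reads the template 3'→5' and synthesizes mRNA 5'→3' by base-pairing (A→U, T→A, G↔C). The complement of the template is CGGTGGCGTAAAACGCGCTGAGGGCTCCCAGTCTGTGGCAAGTTTTGAGTAAATCTGCCTTTTGTAT; antiparallel, so 5'→3' the coding strand is TATGTTTTCCGTCTAAATGAGTTTTGAACGGTGTCTGACCCTCGGGAGTCGCGCAAAATGCGGTGGC. Replace T with U for the mRNA.

5'-UAUGUUUUCCGUCUAAAUGAGUUUUGAACGGUGUCUGACCCUCGGGAGUCGCGCAAAAUGCGGUGGC-3'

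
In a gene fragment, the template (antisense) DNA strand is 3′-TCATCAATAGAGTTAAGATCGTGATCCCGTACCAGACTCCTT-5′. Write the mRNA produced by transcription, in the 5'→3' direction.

Reading the template 3'→5' as shown, RNA polymerase pairs each base (A→U, T→A, G↔C) to build mRNA 5'→3' directly.

5′-AGUAGUUAUCUCAAUUCUAGCACUAGGGCAUGGUCUGAGGAA-3′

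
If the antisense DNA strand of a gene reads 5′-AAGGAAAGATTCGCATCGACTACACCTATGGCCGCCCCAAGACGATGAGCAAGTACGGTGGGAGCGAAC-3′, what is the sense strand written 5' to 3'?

The coding strand is complementary and antiparallel to the template: take the complement (A↔T, G↔C) and reverse.

5′-GTTCGCTCCCACCGTACTTGCTCATCGTCTTGGGGCGGCCATAGGTGTAGTCGATGCGAATCTTTCCTT-3′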